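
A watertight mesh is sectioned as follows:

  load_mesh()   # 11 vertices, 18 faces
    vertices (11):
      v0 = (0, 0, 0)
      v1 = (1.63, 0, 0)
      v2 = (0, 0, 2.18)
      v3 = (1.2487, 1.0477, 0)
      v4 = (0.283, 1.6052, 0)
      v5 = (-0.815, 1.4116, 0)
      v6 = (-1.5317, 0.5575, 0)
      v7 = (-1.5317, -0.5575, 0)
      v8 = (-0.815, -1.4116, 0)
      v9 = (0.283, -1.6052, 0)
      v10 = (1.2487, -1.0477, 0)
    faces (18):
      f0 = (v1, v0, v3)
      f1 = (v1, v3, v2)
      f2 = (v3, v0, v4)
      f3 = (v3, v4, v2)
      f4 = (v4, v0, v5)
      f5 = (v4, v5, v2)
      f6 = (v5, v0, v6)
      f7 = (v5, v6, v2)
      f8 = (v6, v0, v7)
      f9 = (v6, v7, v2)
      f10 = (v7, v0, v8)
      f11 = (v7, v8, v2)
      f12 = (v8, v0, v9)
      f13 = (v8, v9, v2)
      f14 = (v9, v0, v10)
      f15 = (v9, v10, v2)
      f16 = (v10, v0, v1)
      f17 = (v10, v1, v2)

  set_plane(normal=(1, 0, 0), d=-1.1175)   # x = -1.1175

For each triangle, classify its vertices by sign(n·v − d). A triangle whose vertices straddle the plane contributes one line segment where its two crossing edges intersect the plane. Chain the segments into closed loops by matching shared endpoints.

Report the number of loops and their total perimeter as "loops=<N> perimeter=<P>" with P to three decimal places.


loops=1 perimeter=4.662

Straddling triangles (6 of 18):
  (v5,v0,v6) [++-] → (-1.1175, 0.406742, 0)–(-1.1175, 1.05111, 0)  len=0.6444
  (v5,v6,v2) [+-+] → (-1.1175, 1.05111, 0)–(-1.1175, 0.406742, 0.589512)  len=0.8733
  (v6,v0,v7) [-+-] → (-1.1175, 0.406742, 0)–(-1.1175, -0.406742, 0)  len=0.8135
  (v6,v7,v2) [--+] → (-1.1175, -0.406742, 0.589512)–(-1.1175, 0.406742, 0.589512)  len=0.8135
  (v7,v0,v8) [-++] → (-1.1175, -0.406742, 0)–(-1.1175, -1.05111, 0)  len=0.6444
  (v7,v8,v2) [-++] → (-1.1175, -1.05111, 0)–(-1.1175, -0.406742, 0.589512)  len=0.8733

Chained into 1 loop(s):
  loop 1: 6 segments, perimeter = 4.6624
Total perimeter = 4.662


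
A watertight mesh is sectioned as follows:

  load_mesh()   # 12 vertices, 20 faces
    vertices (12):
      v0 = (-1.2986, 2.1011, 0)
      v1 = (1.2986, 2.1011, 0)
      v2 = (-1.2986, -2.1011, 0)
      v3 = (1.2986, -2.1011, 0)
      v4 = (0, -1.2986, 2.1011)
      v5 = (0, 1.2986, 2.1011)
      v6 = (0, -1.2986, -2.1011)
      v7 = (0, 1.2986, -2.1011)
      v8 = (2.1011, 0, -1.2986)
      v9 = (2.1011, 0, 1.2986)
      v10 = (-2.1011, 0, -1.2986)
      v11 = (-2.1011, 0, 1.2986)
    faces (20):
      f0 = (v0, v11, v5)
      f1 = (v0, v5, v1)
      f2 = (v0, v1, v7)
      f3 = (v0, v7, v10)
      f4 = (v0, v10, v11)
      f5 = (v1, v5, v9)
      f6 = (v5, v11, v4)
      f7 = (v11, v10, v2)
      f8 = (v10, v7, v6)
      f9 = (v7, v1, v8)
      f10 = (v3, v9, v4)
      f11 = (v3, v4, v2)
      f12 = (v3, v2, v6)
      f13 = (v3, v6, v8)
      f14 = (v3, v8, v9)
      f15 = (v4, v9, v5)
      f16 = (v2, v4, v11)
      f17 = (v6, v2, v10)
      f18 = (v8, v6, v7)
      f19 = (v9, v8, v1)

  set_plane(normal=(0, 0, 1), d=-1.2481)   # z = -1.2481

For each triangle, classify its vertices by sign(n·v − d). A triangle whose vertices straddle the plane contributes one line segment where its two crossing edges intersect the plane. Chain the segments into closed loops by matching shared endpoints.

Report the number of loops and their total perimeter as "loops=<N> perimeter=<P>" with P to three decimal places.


loops=1 perimeter=11.185

Straddling triangles (10 of 20):
  (v0,v1,v7) [++-] → (0.527203, 1.6244, -1.2481)–(-0.527203, 1.6244, -1.2481)  len=1.0544
  (v0,v7,v10) [+--] → (-0.527203, 1.6244, -1.2481)–(-2.06989, 0.0817076, -1.2481)  len=2.1817
  (v0,v10,v11) [+-+] → (-2.06989, 0.0817076, -1.2481)–(-2.1011, 0, -1.2481)  len=0.0875
  (v11,v10,v2) [+-+] → (-2.1011, 0, -1.2481)–(-2.06989, -0.0817076, -1.2481)  len=0.0875
  (v7,v1,v8) [-+-] → (0.527203, 1.6244, -1.2481)–(2.06989, 0.0817076, -1.2481)  len=2.1817
  (v3,v2,v6) [++-] → (-0.527203, -1.6244, -1.2481)–(0.527203, -1.6244, -1.2481)  len=1.0544
  (v3,v6,v8) [+--] → (0.527203, -1.6244, -1.2481)–(2.06989, -0.0817076, -1.2481)  len=2.1817
  (v3,v8,v9) [+-+] → (2.06989, -0.0817076, -1.2481)–(2.1011, 0, -1.2481)  len=0.0875
  (v6,v2,v10) [-+-] → (-0.527203, -1.6244, -1.2481)–(-2.06989, -0.0817076, -1.2481)  len=2.1817
  (v9,v8,v1) [+-+] → (2.1011, 0, -1.2481)–(2.06989, 0.0817076, -1.2481)  len=0.0875

Chained into 1 loop(s):
  loop 1: 10 segments, perimeter = 11.1854
Total perimeter = 11.185


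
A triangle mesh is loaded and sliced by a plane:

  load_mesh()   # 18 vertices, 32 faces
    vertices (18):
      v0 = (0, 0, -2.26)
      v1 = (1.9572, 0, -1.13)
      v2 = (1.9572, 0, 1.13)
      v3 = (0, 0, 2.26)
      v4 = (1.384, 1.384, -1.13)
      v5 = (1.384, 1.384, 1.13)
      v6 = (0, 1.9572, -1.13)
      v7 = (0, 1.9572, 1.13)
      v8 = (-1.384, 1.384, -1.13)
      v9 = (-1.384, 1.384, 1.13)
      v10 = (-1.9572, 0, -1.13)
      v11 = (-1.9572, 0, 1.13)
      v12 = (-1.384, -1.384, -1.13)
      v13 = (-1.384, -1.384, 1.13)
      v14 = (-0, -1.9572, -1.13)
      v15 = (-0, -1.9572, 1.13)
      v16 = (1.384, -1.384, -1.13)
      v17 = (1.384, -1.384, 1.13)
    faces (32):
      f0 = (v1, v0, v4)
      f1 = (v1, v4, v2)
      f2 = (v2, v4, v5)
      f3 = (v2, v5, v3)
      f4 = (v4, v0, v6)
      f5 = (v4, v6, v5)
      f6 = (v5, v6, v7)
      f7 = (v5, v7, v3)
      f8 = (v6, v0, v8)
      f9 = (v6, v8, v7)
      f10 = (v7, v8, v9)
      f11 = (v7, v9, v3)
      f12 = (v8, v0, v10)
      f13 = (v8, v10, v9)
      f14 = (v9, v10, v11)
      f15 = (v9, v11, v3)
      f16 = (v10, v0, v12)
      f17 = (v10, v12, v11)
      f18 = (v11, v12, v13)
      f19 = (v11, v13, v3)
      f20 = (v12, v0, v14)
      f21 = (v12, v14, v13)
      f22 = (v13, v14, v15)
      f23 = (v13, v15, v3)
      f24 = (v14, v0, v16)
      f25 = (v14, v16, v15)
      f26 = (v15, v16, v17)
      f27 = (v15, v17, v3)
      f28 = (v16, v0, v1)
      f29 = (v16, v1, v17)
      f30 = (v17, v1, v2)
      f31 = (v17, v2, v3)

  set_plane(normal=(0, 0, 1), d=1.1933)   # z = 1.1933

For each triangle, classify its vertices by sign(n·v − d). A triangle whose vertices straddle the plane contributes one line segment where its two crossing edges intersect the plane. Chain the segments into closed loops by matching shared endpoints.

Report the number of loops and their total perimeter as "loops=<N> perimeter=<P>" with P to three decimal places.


loops=1 perimeter=11.313

Straddling triangles (8 of 32):
  (v2,v5,v3) [--+] → (1.30647, 1.30647, 1.1933)–(1.84756, 0, 1.1933)  len=1.4141
  (v5,v7,v3) [--+] → (0, 1.84756, 1.1933)–(1.30647, 1.30647, 1.1933)  len=1.4141
  (v7,v9,v3) [--+] → (-1.30647, 1.30647, 1.1933)–(0, 1.84756, 1.1933)  len=1.4141
  (v9,v11,v3) [--+] → (-1.84756, 0, 1.1933)–(-1.30647, 1.30647, 1.1933)  len=1.4141
  (v11,v13,v3) [--+] → (-1.30647, -1.30647, 1.1933)–(-1.84756, 0, 1.1933)  len=1.4141
  (v13,v15,v3) [--+] → (0, -1.84756, 1.1933)–(-1.30647, -1.30647, 1.1933)  len=1.4141
  (v15,v17,v3) [--+] → (1.30647, -1.30647, 1.1933)–(0, -1.84756, 1.1933)  len=1.4141
  (v17,v2,v3) [--+] → (1.84756, 0, 1.1933)–(1.30647, -1.30647, 1.1933)  len=1.4141

Chained into 1 loop(s):
  loop 1: 8 segments, perimeter = 11.3127
Total perimeter = 11.313


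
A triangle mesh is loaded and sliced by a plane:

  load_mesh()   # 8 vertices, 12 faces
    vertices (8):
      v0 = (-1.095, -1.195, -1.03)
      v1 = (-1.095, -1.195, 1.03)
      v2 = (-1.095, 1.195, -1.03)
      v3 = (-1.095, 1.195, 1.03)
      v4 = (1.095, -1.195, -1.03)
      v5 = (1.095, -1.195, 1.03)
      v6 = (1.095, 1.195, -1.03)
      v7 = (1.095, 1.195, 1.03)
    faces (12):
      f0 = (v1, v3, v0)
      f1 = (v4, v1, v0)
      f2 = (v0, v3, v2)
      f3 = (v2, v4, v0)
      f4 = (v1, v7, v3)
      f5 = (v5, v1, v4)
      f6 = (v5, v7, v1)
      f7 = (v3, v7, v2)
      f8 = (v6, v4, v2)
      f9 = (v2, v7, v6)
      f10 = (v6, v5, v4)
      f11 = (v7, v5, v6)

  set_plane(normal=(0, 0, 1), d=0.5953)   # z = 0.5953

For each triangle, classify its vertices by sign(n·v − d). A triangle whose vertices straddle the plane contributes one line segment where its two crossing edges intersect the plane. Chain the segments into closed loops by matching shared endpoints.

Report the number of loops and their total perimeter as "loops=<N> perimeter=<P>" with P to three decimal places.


loops=1 perimeter=9.160

Straddling triangles (8 of 12):
  (v1,v3,v0) [++-] → (-1.095, 0.690664, 0.5953)–(-1.095, -1.195, 0.5953)  len=1.8857
  (v4,v1,v0) [-+-] → (-0.632867, -1.195, 0.5953)–(-1.095, -1.195, 0.5953)  len=0.4621
  (v0,v3,v2) [-+-] → (-1.095, 0.690664, 0.5953)–(-1.095, 1.195, 0.5953)  len=0.5043
  (v5,v1,v4) [++-] → (-0.632867, -1.195, 0.5953)–(1.095, -1.195, 0.5953)  len=1.7279
  (v3,v7,v2) [++-] → (0.632867, 1.195, 0.5953)–(-1.095, 1.195, 0.5953)  len=1.7279
  (v2,v7,v6) [-+-] → (0.632867, 1.195, 0.5953)–(1.095, 1.195, 0.5953)  len=0.4621
  (v6,v5,v4) [-+-] → (1.095, -0.690664, 0.5953)–(1.095, -1.195, 0.5953)  len=0.5043
  (v7,v5,v6) [++-] → (1.095, -0.690664, 0.5953)–(1.095, 1.195, 0.5953)  len=1.8857

Chained into 1 loop(s):
  loop 1: 8 segments, perimeter = 9.1600
Total perimeter = 9.160


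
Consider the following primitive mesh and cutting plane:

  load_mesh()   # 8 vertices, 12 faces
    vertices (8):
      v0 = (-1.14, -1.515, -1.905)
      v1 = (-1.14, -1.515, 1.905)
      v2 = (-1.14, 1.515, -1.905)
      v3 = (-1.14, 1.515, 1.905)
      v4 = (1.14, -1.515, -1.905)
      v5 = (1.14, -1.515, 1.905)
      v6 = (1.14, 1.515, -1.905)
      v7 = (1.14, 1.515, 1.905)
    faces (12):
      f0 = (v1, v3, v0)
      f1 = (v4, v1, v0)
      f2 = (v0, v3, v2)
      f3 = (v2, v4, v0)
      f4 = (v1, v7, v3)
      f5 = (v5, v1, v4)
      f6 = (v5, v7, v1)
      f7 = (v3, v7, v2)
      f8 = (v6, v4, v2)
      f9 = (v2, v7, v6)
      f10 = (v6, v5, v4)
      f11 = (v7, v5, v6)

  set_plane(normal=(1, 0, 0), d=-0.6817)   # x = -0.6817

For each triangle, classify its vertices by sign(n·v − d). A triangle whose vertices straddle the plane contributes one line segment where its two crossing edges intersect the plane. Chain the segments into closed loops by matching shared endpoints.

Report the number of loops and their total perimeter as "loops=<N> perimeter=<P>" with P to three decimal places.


loops=1 perimeter=13.680

Straddling triangles (8 of 12):
  (v4,v1,v0) [+--] → (-0.6817, -1.515, 1.13916)–(-0.6817, -1.515, -1.905)  len=3.0442
  (v2,v4,v0) [-+-] → (-0.6817, 0.905943, -1.905)–(-0.6817, -1.515, -1.905)  len=2.4209
  (v1,v7,v3) [-+-] → (-0.6817, -0.905943, 1.905)–(-0.6817, 1.515, 1.905)  len=2.4209
  (v5,v1,v4) [+-+] → (-0.6817, -1.515, 1.905)–(-0.6817, -1.515, 1.13916)  len=0.7658
  (v5,v7,v1) [++-] → (-0.6817, -0.905943, 1.905)–(-0.6817, -1.515, 1.905)  len=0.6091
  (v3,v7,v2) [-+-] → (-0.6817, 1.515, 1.905)–(-0.6817, 1.515, -1.13916)  len=3.0442
  (v6,v4,v2) [++-] → (-0.6817, 0.905943, -1.905)–(-0.6817, 1.515, -1.905)  len=0.6091
  (v2,v7,v6) [-++] → (-0.6817, 1.515, -1.13916)–(-0.6817, 1.515, -1.905)  len=0.7658

Chained into 1 loop(s):
  loop 1: 8 segments, perimeter = 13.6800
Total perimeter = 13.680


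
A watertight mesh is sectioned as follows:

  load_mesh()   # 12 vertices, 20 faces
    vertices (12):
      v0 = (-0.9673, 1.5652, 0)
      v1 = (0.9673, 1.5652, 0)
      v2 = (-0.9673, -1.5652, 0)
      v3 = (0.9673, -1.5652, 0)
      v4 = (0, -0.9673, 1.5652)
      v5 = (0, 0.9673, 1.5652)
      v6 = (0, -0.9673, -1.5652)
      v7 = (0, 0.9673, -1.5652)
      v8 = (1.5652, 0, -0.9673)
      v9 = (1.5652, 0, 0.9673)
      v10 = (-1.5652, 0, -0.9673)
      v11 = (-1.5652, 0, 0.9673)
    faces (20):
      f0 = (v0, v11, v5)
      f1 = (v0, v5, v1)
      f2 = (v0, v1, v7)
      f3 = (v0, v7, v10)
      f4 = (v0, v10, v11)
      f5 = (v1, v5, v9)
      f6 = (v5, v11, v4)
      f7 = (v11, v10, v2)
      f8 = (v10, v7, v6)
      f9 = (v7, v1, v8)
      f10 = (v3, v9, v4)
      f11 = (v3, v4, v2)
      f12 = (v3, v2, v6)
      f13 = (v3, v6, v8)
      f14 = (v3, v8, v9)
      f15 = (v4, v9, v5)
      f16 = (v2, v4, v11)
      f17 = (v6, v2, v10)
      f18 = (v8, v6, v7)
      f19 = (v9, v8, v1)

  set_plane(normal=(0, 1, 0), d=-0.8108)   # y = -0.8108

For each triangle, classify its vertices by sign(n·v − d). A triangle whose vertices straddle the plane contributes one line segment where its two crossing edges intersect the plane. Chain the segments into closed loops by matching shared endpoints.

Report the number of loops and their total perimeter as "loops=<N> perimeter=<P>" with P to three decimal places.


Straddling triangles (10 of 20):
  (v5,v11,v4) [++-] → (-0.253235, -0.8108, 1.46847)–(0, -0.8108, 1.5652)  len=0.2711
  (v11,v10,v2) [++-] → (-1.25548, -0.8108, -0.466222)–(-1.25548, -0.8108, 0.466222)  len=0.9324
  (v10,v7,v6) [++-] → (0, -0.8108, -1.5652)–(-0.253235, -0.8108, -1.46847)  len=0.2711
  (v3,v9,v4) [-+-] → (1.25548, -0.8108, 0.466222)–(0.253235, -0.8108, 1.46847)  len=1.4174
  (v3,v6,v8) [--+] → (0.253235, -0.8108, -1.46847)–(1.25548, -0.8108, -0.466222)  len=1.4174
  (v3,v8,v9) [-++] → (1.25548, -0.8108, -0.466222)–(1.25548, -0.8108, 0.466222)  len=0.9324
  (v4,v9,v5) [-++] → (0.253235, -0.8108, 1.46847)–(0, -0.8108, 1.5652)  len=0.2711
  (v2,v4,v11) [--+] → (-0.253235, -0.8108, 1.46847)–(-1.25548, -0.8108, 0.466222)  len=1.4174
  (v6,v2,v10) [--+] → (-1.25548, -0.8108, -0.466222)–(-0.253235, -0.8108, -1.46847)  len=1.4174
  (v8,v6,v7) [+-+] → (0.253235, -0.8108, -1.46847)–(0, -0.8108, -1.5652)  len=0.2711

Chained into 1 loop(s):
  loop 1: 10 segments, perimeter = 8.6188
Total perimeter = 8.619

loops=1 perimeter=8.619


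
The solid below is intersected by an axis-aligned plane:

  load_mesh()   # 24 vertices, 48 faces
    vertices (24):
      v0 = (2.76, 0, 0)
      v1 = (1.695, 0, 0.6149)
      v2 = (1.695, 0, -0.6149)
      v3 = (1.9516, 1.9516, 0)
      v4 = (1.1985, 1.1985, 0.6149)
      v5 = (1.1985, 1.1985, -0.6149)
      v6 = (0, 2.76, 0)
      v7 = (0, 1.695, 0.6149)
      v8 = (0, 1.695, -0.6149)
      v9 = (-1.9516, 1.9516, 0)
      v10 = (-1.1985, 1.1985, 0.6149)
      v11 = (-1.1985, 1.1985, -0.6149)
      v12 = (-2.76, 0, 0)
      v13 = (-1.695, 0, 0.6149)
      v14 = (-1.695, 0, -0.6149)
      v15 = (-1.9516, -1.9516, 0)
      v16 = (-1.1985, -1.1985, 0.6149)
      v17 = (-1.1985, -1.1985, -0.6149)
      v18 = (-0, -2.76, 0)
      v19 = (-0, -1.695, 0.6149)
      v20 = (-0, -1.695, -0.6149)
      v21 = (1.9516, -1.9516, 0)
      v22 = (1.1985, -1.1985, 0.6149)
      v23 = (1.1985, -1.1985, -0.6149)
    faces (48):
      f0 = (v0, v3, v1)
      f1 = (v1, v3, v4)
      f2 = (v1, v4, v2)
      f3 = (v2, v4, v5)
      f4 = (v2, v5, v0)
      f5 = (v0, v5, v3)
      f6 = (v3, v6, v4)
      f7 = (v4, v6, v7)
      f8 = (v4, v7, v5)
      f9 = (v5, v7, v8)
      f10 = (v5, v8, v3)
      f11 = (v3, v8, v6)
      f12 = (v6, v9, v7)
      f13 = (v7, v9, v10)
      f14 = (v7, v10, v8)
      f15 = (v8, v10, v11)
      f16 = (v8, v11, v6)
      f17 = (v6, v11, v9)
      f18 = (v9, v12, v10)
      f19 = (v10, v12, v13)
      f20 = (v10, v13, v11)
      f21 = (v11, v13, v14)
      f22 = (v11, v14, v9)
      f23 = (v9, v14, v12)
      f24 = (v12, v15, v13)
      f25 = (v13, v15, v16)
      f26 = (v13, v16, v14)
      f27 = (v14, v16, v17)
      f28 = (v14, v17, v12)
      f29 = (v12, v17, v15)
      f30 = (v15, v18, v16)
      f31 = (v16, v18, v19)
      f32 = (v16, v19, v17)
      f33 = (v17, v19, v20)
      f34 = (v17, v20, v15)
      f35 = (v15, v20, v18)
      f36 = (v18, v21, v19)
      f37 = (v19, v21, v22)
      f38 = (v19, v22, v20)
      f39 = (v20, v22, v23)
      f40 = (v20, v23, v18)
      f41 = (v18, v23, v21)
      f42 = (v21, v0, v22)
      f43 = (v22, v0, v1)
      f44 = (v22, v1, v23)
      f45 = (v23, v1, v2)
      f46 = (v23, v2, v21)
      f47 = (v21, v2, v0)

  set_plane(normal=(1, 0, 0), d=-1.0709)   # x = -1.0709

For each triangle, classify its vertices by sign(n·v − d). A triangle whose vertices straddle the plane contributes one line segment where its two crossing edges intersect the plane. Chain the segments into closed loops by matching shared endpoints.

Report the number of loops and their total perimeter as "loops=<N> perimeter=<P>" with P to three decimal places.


Straddling triangles (12 of 48):
  (v6,v9,v7) [+-+] → (-1.0709, 2.31641, 0)–(-1.0709, 1.8358, 0.277486)  len=0.5550
  (v7,v9,v10) [+--] → (-1.0709, 1.8358, 0.277486)–(-1.0709, 1.25136, 0.6149)  len=0.6748
  (v7,v10,v8) [+-+] → (-1.0709, 1.25136, 0.6149)–(-1.0709, 1.25136, 0.483968)  len=0.1309
  (v8,v10,v11) [+--] → (-1.0709, 1.25136, 0.483968)–(-1.0709, 1.25136, -0.6149)  len=1.0989
  (v8,v11,v6) [+-+] → (-1.0709, 1.25136, -0.6149)–(-1.0709, 1.36475, -0.549434)  len=0.1309
  (v6,v11,v9) [+--] → (-1.0709, 1.36475, -0.549434)–(-1.0709, 2.31641, 0)  len=1.0989
  (v15,v18,v16) [-+-] → (-1.0709, -2.31641, 0)–(-1.0709, -1.36475, 0.549434)  len=1.0989
  (v16,v18,v19) [-++] → (-1.0709, -1.36475, 0.549434)–(-1.0709, -1.25136, 0.6149)  len=0.1309
  (v16,v19,v17) [-+-] → (-1.0709, -1.25136, 0.6149)–(-1.0709, -1.25136, -0.483968)  len=1.0989
  (v17,v19,v20) [-++] → (-1.0709, -1.25136, -0.483968)–(-1.0709, -1.25136, -0.6149)  len=0.1309
  (v17,v20,v15) [-+-] → (-1.0709, -1.25136, -0.6149)–(-1.0709, -1.8358, -0.277486)  len=0.6748
  (v15,v20,v18) [-++] → (-1.0709, -1.8358, -0.277486)–(-1.0709, -2.31641, 0)  len=0.5550

Chained into 2 loop(s):
  loop 1: 6 segments, perimeter = 3.6894
  loop 2: 6 segments, perimeter = 3.6894
Total perimeter = 7.379

loops=2 perimeter=7.379


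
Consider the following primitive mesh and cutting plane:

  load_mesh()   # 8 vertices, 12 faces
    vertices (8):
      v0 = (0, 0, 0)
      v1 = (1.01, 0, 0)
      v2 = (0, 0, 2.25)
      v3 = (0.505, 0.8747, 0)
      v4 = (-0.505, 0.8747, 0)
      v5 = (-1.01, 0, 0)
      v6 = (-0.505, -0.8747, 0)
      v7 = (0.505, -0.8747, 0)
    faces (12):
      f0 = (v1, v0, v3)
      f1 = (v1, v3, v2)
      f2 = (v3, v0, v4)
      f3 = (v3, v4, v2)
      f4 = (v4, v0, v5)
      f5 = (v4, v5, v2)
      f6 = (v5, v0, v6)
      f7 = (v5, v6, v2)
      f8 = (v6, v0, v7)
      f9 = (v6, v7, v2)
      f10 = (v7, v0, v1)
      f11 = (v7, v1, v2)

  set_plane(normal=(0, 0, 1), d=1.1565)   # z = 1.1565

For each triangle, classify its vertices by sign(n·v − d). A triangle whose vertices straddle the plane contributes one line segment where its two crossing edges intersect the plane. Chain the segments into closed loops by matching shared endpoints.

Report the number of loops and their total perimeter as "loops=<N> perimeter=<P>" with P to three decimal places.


loops=1 perimeter=2.945

Straddling triangles (6 of 12):
  (v1,v3,v2) [--+] → (0.24543, 0.425104, 1.1565)–(0.49086, 0, 1.1565)  len=0.4909
  (v3,v4,v2) [--+] → (-0.24543, 0.425104, 1.1565)–(0.24543, 0.425104, 1.1565)  len=0.4909
  (v4,v5,v2) [--+] → (-0.49086, 0, 1.1565)–(-0.24543, 0.425104, 1.1565)  len=0.4909
  (v5,v6,v2) [--+] → (-0.24543, -0.425104, 1.1565)–(-0.49086, 0, 1.1565)  len=0.4909
  (v6,v7,v2) [--+] → (0.24543, -0.425104, 1.1565)–(-0.24543, -0.425104, 1.1565)  len=0.4909
  (v7,v1,v2) [--+] → (0.49086, 0, 1.1565)–(0.24543, -0.425104, 1.1565)  len=0.4909

Chained into 1 loop(s):
  loop 1: 6 segments, perimeter = 2.9452
Total perimeter = 2.945


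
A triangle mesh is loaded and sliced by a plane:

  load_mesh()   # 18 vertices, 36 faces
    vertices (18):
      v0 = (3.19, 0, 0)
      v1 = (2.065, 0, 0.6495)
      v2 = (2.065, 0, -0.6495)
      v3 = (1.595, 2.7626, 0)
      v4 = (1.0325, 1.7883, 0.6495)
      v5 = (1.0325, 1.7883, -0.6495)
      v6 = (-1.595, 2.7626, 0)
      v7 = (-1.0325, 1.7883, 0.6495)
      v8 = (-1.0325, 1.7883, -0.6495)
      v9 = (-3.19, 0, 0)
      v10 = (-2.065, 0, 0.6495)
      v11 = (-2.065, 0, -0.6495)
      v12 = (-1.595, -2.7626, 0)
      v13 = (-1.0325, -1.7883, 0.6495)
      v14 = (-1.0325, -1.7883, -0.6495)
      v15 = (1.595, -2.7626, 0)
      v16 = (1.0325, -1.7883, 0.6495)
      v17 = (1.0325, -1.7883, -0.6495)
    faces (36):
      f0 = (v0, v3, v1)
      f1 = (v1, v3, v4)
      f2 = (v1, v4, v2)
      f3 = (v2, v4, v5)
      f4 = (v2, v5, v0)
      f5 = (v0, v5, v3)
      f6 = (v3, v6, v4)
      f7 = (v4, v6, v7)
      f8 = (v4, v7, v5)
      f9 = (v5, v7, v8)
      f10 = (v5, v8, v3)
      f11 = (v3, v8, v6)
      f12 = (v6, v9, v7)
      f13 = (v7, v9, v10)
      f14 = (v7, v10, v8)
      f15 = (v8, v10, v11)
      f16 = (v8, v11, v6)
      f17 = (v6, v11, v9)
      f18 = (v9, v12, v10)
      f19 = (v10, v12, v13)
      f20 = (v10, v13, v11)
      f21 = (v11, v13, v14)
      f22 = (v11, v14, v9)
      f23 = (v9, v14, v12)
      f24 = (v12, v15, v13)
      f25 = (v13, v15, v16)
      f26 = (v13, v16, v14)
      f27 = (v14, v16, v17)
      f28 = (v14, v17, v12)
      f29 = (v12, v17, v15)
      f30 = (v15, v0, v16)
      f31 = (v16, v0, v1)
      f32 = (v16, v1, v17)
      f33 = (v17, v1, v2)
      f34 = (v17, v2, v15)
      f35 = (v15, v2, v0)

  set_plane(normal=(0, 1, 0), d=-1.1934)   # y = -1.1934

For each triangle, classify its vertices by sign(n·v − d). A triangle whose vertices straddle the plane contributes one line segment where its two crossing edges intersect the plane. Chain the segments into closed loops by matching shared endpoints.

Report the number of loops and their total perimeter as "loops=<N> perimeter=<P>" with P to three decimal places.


Straddling triangles (12 of 36):
  (v9,v12,v10) [+-+] → (-2.50098, -1.1934, 0)–(-1.86197, -1.1934, 0.368926)  len=0.7379
  (v10,v12,v13) [+--] → (-1.86197, -1.1934, 0.368926)–(-1.37597, -1.1934, 0.6495)  len=0.5612
  (v10,v13,v11) [+-+] → (-1.37597, -1.1934, 0.6495)–(-1.37597, -1.1934, 0.217372)  len=0.4321
  (v11,v13,v14) [+--] → (-1.37597, -1.1934, 0.217372)–(-1.37597, -1.1934, -0.6495)  len=0.8669
  (v11,v14,v9) [+-+] → (-1.37597, -1.1934, -0.6495)–(-1.75022, -1.1934, -0.433436)  len=0.4321
  (v9,v14,v12) [+--] → (-1.75022, -1.1934, -0.433436)–(-2.50098, -1.1934, 0)  len=0.8669
  (v15,v0,v16) [-+-] → (2.50098, -1.1934, 0)–(1.75022, -1.1934, 0.433436)  len=0.8669
  (v16,v0,v1) [-++] → (1.75022, -1.1934, 0.433436)–(1.37597, -1.1934, 0.6495)  len=0.4321
  (v16,v1,v17) [-+-] → (1.37597, -1.1934, 0.6495)–(1.37597, -1.1934, -0.217372)  len=0.8669
  (v17,v1,v2) [-++] → (1.37597, -1.1934, -0.217372)–(1.37597, -1.1934, -0.6495)  len=0.4321
  (v17,v2,v15) [-+-] → (1.37597, -1.1934, -0.6495)–(1.86197, -1.1934, -0.368926)  len=0.5612
  (v15,v2,v0) [-++] → (1.86197, -1.1934, -0.368926)–(2.50098, -1.1934, 0)  len=0.7379

Chained into 2 loop(s):
  loop 1: 6 segments, perimeter = 3.8971
  loop 2: 6 segments, perimeter = 3.8971
Total perimeter = 7.794

loops=2 perimeter=7.794


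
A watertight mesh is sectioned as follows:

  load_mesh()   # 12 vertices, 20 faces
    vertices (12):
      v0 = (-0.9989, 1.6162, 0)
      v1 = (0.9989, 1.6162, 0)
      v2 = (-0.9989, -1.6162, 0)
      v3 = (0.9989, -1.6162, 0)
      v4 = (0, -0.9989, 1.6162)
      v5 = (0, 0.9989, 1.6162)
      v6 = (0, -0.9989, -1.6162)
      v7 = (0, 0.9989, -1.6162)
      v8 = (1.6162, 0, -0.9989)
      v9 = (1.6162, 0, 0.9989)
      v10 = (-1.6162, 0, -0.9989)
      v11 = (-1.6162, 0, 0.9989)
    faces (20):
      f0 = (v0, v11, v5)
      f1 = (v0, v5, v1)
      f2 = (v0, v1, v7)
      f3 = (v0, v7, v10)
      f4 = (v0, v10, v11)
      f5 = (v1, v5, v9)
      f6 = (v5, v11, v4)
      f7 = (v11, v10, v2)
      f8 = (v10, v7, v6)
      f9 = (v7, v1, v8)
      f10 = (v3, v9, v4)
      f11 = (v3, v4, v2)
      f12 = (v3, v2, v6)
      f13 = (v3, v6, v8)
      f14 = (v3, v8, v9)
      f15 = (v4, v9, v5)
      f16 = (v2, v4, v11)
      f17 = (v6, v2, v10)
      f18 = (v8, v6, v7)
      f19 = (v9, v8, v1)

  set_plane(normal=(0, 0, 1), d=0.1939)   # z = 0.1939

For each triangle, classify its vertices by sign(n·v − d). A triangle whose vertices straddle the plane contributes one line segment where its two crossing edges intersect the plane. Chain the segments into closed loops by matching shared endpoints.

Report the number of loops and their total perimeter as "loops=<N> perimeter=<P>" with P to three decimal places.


Straddling triangles (10 of 20):
  (v0,v11,v5) [-++] → (-1.11873, 1.30247, 0.1939)–(-0.879059, 1.54214, 0.1939)  len=0.3389
  (v0,v5,v1) [-+-] → (-0.879059, 1.54214, 0.1939)–(0.879059, 1.54214, 0.1939)  len=1.7581
  (v0,v10,v11) [--+] → (-1.6162, 0, 0.1939)–(-1.11873, 1.30247, 0.1939)  len=1.3942
  (v1,v5,v9) [-++] → (0.879059, 1.54214, 0.1939)–(1.11873, 1.30247, 0.1939)  len=0.3389
  (v11,v10,v2) [+--] → (-1.6162, 0, 0.1939)–(-1.11873, -1.30247, 0.1939)  len=1.3942
  (v3,v9,v4) [-++] → (1.11873, -1.30247, 0.1939)–(0.879059, -1.54214, 0.1939)  len=0.3389
  (v3,v4,v2) [-+-] → (0.879059, -1.54214, 0.1939)–(-0.879059, -1.54214, 0.1939)  len=1.7581
  (v3,v8,v9) [--+] → (1.6162, 0, 0.1939)–(1.11873, -1.30247, 0.1939)  len=1.3942
  (v2,v4,v11) [-++] → (-0.879059, -1.54214, 0.1939)–(-1.11873, -1.30247, 0.1939)  len=0.3389
  (v9,v8,v1) [+--] → (1.6162, 0, 0.1939)–(1.11873, 1.30247, 0.1939)  len=1.3942

Chained into 1 loop(s):
  loop 1: 10 segments, perimeter = 10.4490
Total perimeter = 10.449

loops=1 perimeter=10.449


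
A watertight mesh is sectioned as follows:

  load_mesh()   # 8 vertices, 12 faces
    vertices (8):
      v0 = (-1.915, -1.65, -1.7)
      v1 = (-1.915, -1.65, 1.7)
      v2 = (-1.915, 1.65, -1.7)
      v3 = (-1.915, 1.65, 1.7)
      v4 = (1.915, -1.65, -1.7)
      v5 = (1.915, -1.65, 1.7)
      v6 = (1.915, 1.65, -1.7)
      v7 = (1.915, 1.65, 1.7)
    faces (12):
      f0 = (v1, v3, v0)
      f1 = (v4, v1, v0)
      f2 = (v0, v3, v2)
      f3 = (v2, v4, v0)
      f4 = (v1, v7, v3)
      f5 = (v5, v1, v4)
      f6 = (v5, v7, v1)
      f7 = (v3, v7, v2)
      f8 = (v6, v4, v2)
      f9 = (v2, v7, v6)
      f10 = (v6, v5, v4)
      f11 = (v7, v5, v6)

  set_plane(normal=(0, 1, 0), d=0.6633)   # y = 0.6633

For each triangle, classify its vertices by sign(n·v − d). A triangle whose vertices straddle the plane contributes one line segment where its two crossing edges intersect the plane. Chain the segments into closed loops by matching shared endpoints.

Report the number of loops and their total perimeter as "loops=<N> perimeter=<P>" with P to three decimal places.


loops=1 perimeter=14.460

Straddling triangles (8 of 12):
  (v1,v3,v0) [-+-] → (-1.915, 0.6633, 1.7)–(-1.915, 0.6633, 0.6834)  len=1.0166
  (v0,v3,v2) [-++] → (-1.915, 0.6633, 0.6834)–(-1.915, 0.6633, -1.7)  len=2.3834
  (v2,v4,v0) [+--] → (-0.76983, 0.6633, -1.7)–(-1.915, 0.6633, -1.7)  len=1.1452
  (v1,v7,v3) [-++] → (0.76983, 0.6633, 1.7)–(-1.915, 0.6633, 1.7)  len=2.6848
  (v5,v7,v1) [-+-] → (1.915, 0.6633, 1.7)–(0.76983, 0.6633, 1.7)  len=1.1452
  (v6,v4,v2) [+-+] → (1.915, 0.6633, -1.7)–(-0.76983, 0.6633, -1.7)  len=2.6848
  (v6,v5,v4) [+--] → (1.915, 0.6633, -0.6834)–(1.915, 0.6633, -1.7)  len=1.0166
  (v7,v5,v6) [+-+] → (1.915, 0.6633, 1.7)–(1.915, 0.6633, -0.6834)  len=2.3834

Chained into 1 loop(s):
  loop 1: 8 segments, perimeter = 14.4600
Total perimeter = 14.460


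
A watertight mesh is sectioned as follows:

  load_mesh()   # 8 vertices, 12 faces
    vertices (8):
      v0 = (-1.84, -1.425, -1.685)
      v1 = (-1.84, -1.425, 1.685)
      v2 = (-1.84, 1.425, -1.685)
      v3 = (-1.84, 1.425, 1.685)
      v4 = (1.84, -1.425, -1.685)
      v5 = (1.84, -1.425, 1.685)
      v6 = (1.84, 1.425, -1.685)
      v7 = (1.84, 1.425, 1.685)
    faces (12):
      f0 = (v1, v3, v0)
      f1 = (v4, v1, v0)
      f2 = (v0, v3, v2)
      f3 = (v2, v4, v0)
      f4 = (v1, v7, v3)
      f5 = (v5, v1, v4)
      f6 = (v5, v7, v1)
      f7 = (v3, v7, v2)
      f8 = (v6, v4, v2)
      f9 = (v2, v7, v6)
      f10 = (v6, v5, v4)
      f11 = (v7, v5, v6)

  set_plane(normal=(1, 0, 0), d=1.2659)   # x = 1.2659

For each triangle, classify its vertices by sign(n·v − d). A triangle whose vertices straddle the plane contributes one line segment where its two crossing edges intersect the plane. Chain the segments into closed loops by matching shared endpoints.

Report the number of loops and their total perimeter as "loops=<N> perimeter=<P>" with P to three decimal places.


Straddling triangles (8 of 12):
  (v4,v1,v0) [+--] → (1.2659, -1.425, -1.15926)–(1.2659, -1.425, -1.685)  len=0.5257
  (v2,v4,v0) [-+-] → (1.2659, -0.980385, -1.685)–(1.2659, -1.425, -1.685)  len=0.4446
  (v1,v7,v3) [-+-] → (1.2659, 0.980385, 1.685)–(1.2659, 1.425, 1.685)  len=0.4446
  (v5,v1,v4) [+-+] → (1.2659, -1.425, 1.685)–(1.2659, -1.425, -1.15926)  len=2.8443
  (v5,v7,v1) [++-] → (1.2659, 0.980385, 1.685)–(1.2659, -1.425, 1.685)  len=2.4054
  (v3,v7,v2) [-+-] → (1.2659, 1.425, 1.685)–(1.2659, 1.425, 1.15926)  len=0.5257
  (v6,v4,v2) [++-] → (1.2659, -0.980385, -1.685)–(1.2659, 1.425, -1.685)  len=2.4054
  (v2,v7,v6) [-++] → (1.2659, 1.425, 1.15926)–(1.2659, 1.425, -1.685)  len=2.8443

Chained into 1 loop(s):
  loop 1: 8 segments, perimeter = 12.4400
Total perimeter = 12.440

loops=1 perimeter=12.440


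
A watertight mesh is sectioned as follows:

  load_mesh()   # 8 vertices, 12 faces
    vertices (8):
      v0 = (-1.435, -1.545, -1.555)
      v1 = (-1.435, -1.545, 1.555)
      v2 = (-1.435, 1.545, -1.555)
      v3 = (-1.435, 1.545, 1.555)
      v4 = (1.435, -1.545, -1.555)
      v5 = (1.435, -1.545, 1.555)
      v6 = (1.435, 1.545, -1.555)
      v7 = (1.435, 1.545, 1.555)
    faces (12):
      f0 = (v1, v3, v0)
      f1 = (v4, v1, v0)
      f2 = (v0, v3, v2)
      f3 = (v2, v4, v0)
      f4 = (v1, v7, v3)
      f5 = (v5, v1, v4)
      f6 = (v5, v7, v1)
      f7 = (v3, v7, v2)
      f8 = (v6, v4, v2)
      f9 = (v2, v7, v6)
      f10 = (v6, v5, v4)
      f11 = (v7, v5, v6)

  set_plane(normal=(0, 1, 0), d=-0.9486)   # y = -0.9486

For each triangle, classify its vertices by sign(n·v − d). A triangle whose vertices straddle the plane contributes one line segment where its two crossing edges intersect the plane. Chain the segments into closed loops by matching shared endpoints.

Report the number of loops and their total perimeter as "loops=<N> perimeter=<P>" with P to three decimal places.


loops=1 perimeter=11.960

Straddling triangles (8 of 12):
  (v1,v3,v0) [-+-] → (-1.435, -0.9486, 1.555)–(-1.435, -0.9486, -0.95474)  len=2.5097
  (v0,v3,v2) [-++] → (-1.435, -0.9486, -0.95474)–(-1.435, -0.9486, -1.555)  len=0.6003
  (v2,v4,v0) [+--] → (0.881062, -0.9486, -1.555)–(-1.435, -0.9486, -1.555)  len=2.3161
  (v1,v7,v3) [-++] → (-0.881062, -0.9486, 1.555)–(-1.435, -0.9486, 1.555)  len=0.5539
  (v5,v7,v1) [-+-] → (1.435, -0.9486, 1.555)–(-0.881062, -0.9486, 1.555)  len=2.3161
  (v6,v4,v2) [+-+] → (1.435, -0.9486, -1.555)–(0.881062, -0.9486, -1.555)  len=0.5539
  (v6,v5,v4) [+--] → (1.435, -0.9486, 0.95474)–(1.435, -0.9486, -1.555)  len=2.5097
  (v7,v5,v6) [+-+] → (1.435, -0.9486, 1.555)–(1.435, -0.9486, 0.95474)  len=0.6003

Chained into 1 loop(s):
  loop 1: 8 segments, perimeter = 11.9600
Total perimeter = 11.960


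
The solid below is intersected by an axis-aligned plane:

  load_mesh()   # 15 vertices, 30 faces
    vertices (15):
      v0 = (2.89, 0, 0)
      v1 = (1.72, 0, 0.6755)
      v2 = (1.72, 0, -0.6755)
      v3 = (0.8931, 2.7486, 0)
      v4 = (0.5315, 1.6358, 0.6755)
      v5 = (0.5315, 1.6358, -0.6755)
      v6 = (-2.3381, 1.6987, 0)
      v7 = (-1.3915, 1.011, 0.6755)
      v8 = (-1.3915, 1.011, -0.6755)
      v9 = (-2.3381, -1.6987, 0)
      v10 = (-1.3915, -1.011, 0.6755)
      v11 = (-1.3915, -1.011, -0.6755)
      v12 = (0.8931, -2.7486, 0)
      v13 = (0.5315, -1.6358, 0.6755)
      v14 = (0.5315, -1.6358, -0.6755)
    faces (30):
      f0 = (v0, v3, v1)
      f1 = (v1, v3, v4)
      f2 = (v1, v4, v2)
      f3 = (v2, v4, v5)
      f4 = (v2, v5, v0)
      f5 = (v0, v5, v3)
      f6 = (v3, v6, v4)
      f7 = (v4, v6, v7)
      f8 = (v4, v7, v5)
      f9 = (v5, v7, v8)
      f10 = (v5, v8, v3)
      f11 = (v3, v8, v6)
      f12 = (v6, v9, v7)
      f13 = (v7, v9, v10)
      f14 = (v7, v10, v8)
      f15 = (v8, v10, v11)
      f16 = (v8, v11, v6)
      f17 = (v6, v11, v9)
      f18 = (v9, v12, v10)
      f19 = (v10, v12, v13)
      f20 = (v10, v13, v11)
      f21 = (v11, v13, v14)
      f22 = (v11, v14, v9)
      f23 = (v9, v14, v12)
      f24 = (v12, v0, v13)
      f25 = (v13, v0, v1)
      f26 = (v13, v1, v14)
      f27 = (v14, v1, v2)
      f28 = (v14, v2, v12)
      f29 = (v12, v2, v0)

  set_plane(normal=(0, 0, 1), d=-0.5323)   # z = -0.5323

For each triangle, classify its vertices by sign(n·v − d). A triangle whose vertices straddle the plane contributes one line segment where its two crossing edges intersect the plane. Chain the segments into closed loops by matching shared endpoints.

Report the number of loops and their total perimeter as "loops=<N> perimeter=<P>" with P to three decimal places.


loops=2 perimeter=21.678

Straddling triangles (20 of 30):
  (v1,v4,v2) [++-] → (1.59402, 0.173388, -0.5323)–(1.72, 0, -0.5323)  len=0.2143
  (v2,v4,v5) [-+-] → (1.59402, 0.173388, -0.5323)–(0.5315, 1.6358, -0.5323)  len=1.8077
  (v2,v5,v0) [--+] → (1.03148, 1.28902, -0.5323)–(1.96803, 0, -0.5323)  len=1.5933
  (v0,v5,v3) [+-+] → (1.03148, 1.28902, -0.5323)–(0.608156, 1.8717, -0.5323)  len=0.7202
  (v4,v7,v5) [++-] → (0.327671, 1.56957, -0.5323)–(0.5315, 1.6358, -0.5323)  len=0.2143
  (v5,v7,v8) [-+-] → (0.327671, 1.56957, -0.5323)–(-1.3915, 1.011, -0.5323)  len=1.8076
  (v5,v8,v3) [--+] → (-0.907185, 1.37936, -0.5323)–(0.608156, 1.8717, -0.5323)  len=1.5933
  (v3,v8,v6) [+-+] → (-0.907185, 1.37936, -0.5323)–(-1.59217, 1.15679, -0.5323)  len=0.7202
  (v7,v10,v8) [++-] → (-1.3915, 0.796677, -0.5323)–(-1.3915, 1.011, -0.5323)  len=0.2143
  (v8,v10,v11) [-+-] → (-1.3915, 0.796677, -0.5323)–(-1.3915, -1.011, -0.5323)  len=1.8077
  (v8,v11,v6) [--+] → (-1.59217, -0.436568, -0.5323)–(-1.59217, 1.15679, -0.5323)  len=1.5934
  (v6,v11,v9) [+-+] → (-1.59217, -0.436568, -0.5323)–(-1.59217, -1.15679, -0.5323)  len=0.7202
  (v10,v13,v11) [++-] → (-1.18767, -1.07723, -0.5323)–(-1.3915, -1.011, -0.5323)  len=0.2143
  (v11,v13,v14) [-+-] → (-1.18767, -1.07723, -0.5323)–(0.5315, -1.6358, -0.5323)  len=1.8076
  (v11,v14,v9) [--+] → (-0.0768297, -1.64913, -0.5323)–(-1.59217, -1.15679, -0.5323)  len=1.5933
  (v9,v14,v12) [+-+] → (-0.0768297, -1.64913, -0.5323)–(0.608156, -1.8717, -0.5323)  len=0.7202
  (v13,v1,v14) [++-] → (0.657476, -1.46241, -0.5323)–(0.5315, -1.6358, -0.5323)  len=0.2143
  (v14,v1,v2) [-+-] → (0.657476, -1.46241, -0.5323)–(1.72, 0, -0.5323)  len=1.8077
  (v14,v2,v12) [--+] → (1.5447, -0.582679, -0.5323)–(0.608156, -1.8717, -0.5323)  len=1.5933
  (v12,v2,v0) [+-+] → (1.5447, -0.582679, -0.5323)–(1.96803, 0, -0.5323)  len=0.7202

Chained into 2 loop(s):
  loop 1: 10 segments, perimeter = 10.1099
  loop 2: 10 segments, perimeter = 11.5678
Total perimeter = 21.678


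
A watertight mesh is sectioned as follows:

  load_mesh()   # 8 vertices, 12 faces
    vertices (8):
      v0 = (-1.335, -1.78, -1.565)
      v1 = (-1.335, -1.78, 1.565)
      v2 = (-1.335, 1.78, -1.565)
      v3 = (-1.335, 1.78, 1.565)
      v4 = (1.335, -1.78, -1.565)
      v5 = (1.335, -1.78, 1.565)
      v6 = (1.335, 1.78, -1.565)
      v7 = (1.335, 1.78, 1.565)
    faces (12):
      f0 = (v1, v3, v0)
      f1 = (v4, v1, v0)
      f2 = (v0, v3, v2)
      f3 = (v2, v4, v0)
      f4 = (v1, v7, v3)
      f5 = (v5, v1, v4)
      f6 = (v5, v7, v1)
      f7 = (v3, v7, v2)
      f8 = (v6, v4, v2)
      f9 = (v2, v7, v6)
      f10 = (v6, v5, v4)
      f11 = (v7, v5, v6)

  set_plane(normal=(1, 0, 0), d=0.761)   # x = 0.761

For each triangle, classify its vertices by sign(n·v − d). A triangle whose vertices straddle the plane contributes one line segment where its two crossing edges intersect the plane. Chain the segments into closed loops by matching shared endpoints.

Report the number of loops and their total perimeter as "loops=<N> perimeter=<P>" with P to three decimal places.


loops=1 perimeter=13.380

Straddling triangles (8 of 12):
  (v4,v1,v0) [+--] → (0.761, -1.78, -0.892109)–(0.761, -1.78, -1.565)  len=0.6729
  (v2,v4,v0) [-+-] → (0.761, -1.01467, -1.565)–(0.761, -1.78, -1.565)  len=0.7653
  (v1,v7,v3) [-+-] → (0.761, 1.01467, 1.565)–(0.761, 1.78, 1.565)  len=0.7653
  (v5,v1,v4) [+-+] → (0.761, -1.78, 1.565)–(0.761, -1.78, -0.892109)  len=2.4571
  (v5,v7,v1) [++-] → (0.761, 1.01467, 1.565)–(0.761, -1.78, 1.565)  len=2.7947
  (v3,v7,v2) [-+-] → (0.761, 1.78, 1.565)–(0.761, 1.78, 0.892109)  len=0.6729
  (v6,v4,v2) [++-] → (0.761, -1.01467, -1.565)–(0.761, 1.78, -1.565)  len=2.7947
  (v2,v7,v6) [-++] → (0.761, 1.78, 0.892109)–(0.761, 1.78, -1.565)  len=2.4571

Chained into 1 loop(s):
  loop 1: 8 segments, perimeter = 13.3800
Total perimeter = 13.380


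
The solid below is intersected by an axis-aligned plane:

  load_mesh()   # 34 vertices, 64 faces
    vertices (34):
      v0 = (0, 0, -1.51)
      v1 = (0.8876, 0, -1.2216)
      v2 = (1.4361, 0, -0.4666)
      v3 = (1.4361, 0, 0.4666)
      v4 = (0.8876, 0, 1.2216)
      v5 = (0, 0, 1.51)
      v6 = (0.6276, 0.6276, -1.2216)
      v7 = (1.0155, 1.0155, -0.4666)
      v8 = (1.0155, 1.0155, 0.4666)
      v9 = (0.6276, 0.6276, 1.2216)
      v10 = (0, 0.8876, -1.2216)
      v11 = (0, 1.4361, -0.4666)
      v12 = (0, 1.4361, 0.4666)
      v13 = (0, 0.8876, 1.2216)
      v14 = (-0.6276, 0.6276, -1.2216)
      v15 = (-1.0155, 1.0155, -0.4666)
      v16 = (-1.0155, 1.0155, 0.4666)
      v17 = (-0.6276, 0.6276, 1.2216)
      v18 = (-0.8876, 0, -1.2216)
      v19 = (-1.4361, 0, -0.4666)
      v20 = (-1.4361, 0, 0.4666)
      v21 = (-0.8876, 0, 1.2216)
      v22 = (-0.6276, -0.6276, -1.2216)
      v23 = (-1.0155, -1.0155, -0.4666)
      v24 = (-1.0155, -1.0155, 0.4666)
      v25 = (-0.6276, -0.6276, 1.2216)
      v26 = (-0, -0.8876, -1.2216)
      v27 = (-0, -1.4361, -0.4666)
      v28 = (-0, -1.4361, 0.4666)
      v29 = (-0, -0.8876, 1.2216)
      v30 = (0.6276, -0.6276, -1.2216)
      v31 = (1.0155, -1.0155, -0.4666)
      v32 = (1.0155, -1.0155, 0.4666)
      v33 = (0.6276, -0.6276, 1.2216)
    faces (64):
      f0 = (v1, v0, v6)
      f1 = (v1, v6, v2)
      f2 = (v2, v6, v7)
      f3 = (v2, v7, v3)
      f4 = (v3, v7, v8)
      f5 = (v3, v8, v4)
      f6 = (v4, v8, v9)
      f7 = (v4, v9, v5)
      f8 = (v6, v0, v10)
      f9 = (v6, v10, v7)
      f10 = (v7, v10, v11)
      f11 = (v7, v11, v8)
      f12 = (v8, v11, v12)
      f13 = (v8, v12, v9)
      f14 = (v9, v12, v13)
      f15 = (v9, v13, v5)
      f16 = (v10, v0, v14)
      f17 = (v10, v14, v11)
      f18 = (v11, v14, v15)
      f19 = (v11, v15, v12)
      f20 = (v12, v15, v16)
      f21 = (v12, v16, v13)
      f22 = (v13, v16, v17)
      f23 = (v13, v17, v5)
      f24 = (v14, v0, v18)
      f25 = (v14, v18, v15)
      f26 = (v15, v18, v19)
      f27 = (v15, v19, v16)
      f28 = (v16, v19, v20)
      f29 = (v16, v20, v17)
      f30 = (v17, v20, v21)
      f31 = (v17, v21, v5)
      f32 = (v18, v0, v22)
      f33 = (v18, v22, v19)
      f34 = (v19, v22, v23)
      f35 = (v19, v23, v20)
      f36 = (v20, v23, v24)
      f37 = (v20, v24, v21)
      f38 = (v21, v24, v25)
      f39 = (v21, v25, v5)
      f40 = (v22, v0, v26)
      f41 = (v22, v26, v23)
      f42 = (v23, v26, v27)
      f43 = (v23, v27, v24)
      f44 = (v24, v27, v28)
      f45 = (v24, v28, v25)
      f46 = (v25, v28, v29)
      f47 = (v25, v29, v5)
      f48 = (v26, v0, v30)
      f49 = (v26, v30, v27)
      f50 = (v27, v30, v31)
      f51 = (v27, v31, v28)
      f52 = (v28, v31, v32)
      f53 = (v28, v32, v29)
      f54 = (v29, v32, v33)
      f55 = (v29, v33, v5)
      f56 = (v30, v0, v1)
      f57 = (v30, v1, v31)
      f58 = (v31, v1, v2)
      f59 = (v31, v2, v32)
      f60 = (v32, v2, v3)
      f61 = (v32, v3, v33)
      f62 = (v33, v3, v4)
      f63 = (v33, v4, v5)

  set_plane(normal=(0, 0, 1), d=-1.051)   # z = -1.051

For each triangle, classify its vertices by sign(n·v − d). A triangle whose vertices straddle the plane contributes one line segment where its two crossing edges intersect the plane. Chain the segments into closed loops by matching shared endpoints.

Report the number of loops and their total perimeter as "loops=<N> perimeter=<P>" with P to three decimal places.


loops=1 perimeter=6.194

Straddling triangles (16 of 64):
  (v1,v6,v2) [--+] → (0.810289, 0.485787, -1.051)–(1.01154, 0, -1.051)  len=0.5258
  (v2,v6,v7) [+-+] → (0.810289, 0.485787, -1.051)–(0.71525, 0.71525, -1.051)  len=0.2484
  (v6,v10,v7) [--+] → (0.229463, 0.9165, -1.051)–(0.71525, 0.71525, -1.051)  len=0.5258
  (v7,v10,v11) [+-+] → (0.229463, 0.9165, -1.051)–(0, 1.01154, -1.051)  len=0.2484
  (v10,v14,v11) [--+] → (-0.485787, 0.810289, -1.051)–(0, 1.01154, -1.051)  len=0.5258
  (v11,v14,v15) [+-+] → (-0.485787, 0.810289, -1.051)–(-0.71525, 0.71525, -1.051)  len=0.2484
  (v14,v18,v15) [--+] → (-0.9165, 0.229463, -1.051)–(-0.71525, 0.71525, -1.051)  len=0.5258
  (v15,v18,v19) [+-+] → (-0.9165, 0.229463, -1.051)–(-1.01154, 0, -1.051)  len=0.2484
  (v18,v22,v19) [--+] → (-0.810289, -0.485787, -1.051)–(-1.01154, 0, -1.051)  len=0.5258
  (v19,v22,v23) [+-+] → (-0.810289, -0.485787, -1.051)–(-0.71525, -0.71525, -1.051)  len=0.2484
  (v22,v26,v23) [--+] → (-0.229463, -0.9165, -1.051)–(-0.71525, -0.71525, -1.051)  len=0.5258
  (v23,v26,v27) [+-+] → (-0.229463, -0.9165, -1.051)–(0, -1.01154, -1.051)  len=0.2484
  (v26,v30,v27) [--+] → (0.485787, -0.810289, -1.051)–(0, -1.01154, -1.051)  len=0.5258
  (v27,v30,v31) [+-+] → (0.485787, -0.810289, -1.051)–(0.71525, -0.71525, -1.051)  len=0.2484
  (v30,v1,v31) [--+] → (0.9165, -0.229463, -1.051)–(0.71525, -0.71525, -1.051)  len=0.5258
  (v31,v1,v2) [+-+] → (0.9165, -0.229463, -1.051)–(1.01154, 0, -1.051)  len=0.2484

Chained into 1 loop(s):
  loop 1: 16 segments, perimeter = 6.1935
Total perimeter = 6.194
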